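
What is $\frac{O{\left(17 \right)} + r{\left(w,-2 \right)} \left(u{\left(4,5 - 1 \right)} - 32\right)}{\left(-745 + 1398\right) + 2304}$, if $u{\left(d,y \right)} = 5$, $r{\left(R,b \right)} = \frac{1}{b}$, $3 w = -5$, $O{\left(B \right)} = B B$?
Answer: $\frac{605}{5914} \approx 0.1023$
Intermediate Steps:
$O{\left(B \right)} = B^{2}$
$w = - \frac{5}{3}$ ($w = \frac{1}{3} \left(-5\right) = - \frac{5}{3} \approx -1.6667$)
$\frac{O{\left(17 \right)} + r{\left(w,-2 \right)} \left(u{\left(4,5 - 1 \right)} - 32\right)}{\left(-745 + 1398\right) + 2304} = \frac{17^{2} + \frac{5 - 32}{-2}}{\left(-745 + 1398\right) + 2304} = \frac{289 - - \frac{27}{2}}{653 + 2304} = \frac{289 + \frac{27}{2}}{2957} = \frac{605}{2} \cdot \frac{1}{2957} = \frac{605}{5914}$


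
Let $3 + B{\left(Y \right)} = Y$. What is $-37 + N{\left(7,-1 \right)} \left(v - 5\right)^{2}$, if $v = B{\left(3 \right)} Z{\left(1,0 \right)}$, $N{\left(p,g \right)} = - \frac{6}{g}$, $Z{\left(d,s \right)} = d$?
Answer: $113$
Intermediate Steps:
$B{\left(Y \right)} = -3 + Y$
$v = 0$ ($v = \left(-3 + 3\right) 1 = 0 \cdot 1 = 0$)
$-37 + N{\left(7,-1 \right)} \left(v - 5\right)^{2} = -37 + - \frac{6}{-1} \left(0 - 5\right)^{2} = -37 + \left(-6\right) \left(-1\right) \left(-5\right)^{2} = -37 + 6 \cdot 25 = -37 + 150 = 113$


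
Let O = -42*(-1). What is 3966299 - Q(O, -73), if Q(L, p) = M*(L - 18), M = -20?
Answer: 3966779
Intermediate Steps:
O = 42
Q(L, p) = 360 - 20*L (Q(L, p) = -20*(L - 18) = -20*(-18 + L) = 360 - 20*L)
3966299 - Q(O, -73) = 3966299 - (360 - 20*42) = 3966299 - (360 - 840) = 3966299 - 1*(-480) = 3966299 + 480 = 3966779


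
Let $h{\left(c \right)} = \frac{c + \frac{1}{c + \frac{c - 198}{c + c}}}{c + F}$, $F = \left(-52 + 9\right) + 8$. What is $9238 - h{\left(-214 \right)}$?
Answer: $\frac{17476531351}{1891985} \approx 9237.1$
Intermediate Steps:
$F = -35$ ($F = -43 + 8 = -35$)
$h{\left(c \right)} = \frac{c + \frac{1}{c + \frac{-198 + c}{2 c}}}{-35 + c}$ ($h{\left(c \right)} = \frac{c + \frac{1}{c + \frac{c - 198}{c + c}}}{c - 35} = \frac{c + \frac{1}{c + \frac{-198 + c}{2 c}}}{-35 + c}$)
$9238 - h{\left(-214 \right)} = 9238 - - \frac{214 \left(-196 - 214 + 2 \left(-214\right)^{2}\right)}{6930 - -49862 - 69 \left(-214\right)^{2} + 2 \left(-214\right)^{3}} = 9238 - - \frac{214 \left(-196 - 214 + 2 \cdot 45796\right)}{6930 + 49862 - 3159924 + 2 \left(-9800344\right)} = 9238 - - \frac{214 \left(-196 - 214 + 91592\right)}{6930 + 49862 - 3159924 - 19600688} = 9238 - \left(-214\right) \frac{1}{-22703820} \cdot 91182 = 9238 - \left(-214\right) \left(- \frac{1}{22703820}\right) 91182 = 9238 - \frac{1626079}{1891985} = \frac{17476531351}{1891985}$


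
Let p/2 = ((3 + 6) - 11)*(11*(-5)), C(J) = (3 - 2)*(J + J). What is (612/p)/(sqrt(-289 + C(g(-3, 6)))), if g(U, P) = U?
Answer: -153*I*sqrt(295)/16225 ≈ -0.16196*I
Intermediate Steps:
C(J) = 2*J (C(J) = 1*(2*J) = 2*J)
p = 220 (p = 2*(((3 + 6) - 11)*(11*(-5))) = 2*((9 - 11)*(-55)) = 2*(-2*(-55)) = 2*110 = 220)
(612/p)/(sqrt(-289 + C(g(-3, 6)))) = (612/220)/(sqrt(-289 + 2*(-3))) = (612*(1/220))/(sqrt(-289 - 6)) = 153/(55*(sqrt(-295))) = 153/(55*((I*sqrt(295)))) = 153*(-I*sqrt(295)/295)/55 = -153*I*sqrt(295)/16225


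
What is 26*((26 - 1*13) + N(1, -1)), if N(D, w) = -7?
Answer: 156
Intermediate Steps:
26*((26 - 1*13) + N(1, -1)) = 26*((26 - 1*13) - 7) = 26*((26 - 13) - 7) = 26*(13 - 7) = 26*6 = 156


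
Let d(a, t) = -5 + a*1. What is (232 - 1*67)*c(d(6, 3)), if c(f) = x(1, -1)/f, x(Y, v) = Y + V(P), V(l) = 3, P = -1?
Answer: 660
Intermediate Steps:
x(Y, v) = 3 + Y (x(Y, v) = Y + 3 = 3 + Y)
d(a, t) = -5 + a
c(f) = 4/f (c(f) = (3 + 1)/f = 4/f)
(232 - 1*67)*c(d(6, 3)) = (232 - 1*67)*(4/(-5 + 6)) = (232 - 67)*(4/1) = 165*(4*1) = 165*4 = 660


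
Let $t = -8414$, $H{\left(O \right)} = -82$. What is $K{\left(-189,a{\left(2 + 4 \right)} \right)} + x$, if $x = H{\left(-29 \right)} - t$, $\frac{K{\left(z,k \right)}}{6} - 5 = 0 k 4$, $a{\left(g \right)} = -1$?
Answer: $8362$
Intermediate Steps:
$K{\left(z,k \right)} = 30$ ($K{\left(z,k \right)} = 30 + 6 \cdot 0 k 4 = 30 + 6 \cdot 0 \cdot 4 = 30 + 6 \cdot 0 = 30 + 0 = 30$)
$x = 8332$ ($x = -82 - -8414 = -82 + 8414 = 8332$)
$K{\left(-189,a{\left(2 + 4 \right)} \right)} + x = 30 + 8332 = 8362$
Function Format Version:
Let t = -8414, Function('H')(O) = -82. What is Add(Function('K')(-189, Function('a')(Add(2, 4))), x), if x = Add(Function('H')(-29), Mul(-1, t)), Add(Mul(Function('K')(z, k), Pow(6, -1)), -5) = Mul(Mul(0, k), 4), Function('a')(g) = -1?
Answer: 8362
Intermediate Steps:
Function('K')(z, k) = 30 (Function('K')(z, k) = Add(30, Mul(6, Mul(Mul(0, k), 4))) = Add(30, Mul(6, Mul(0, 4))) = Add(30, Mul(6, 0)) = Add(30, 0) = 30)
x = 8332 (x = Add(-82, Mul(-1, -8414)) = Add(-82, 8414) = 8332)
Add(Function('K')(-189, Function('a')(Add(2, 4))), x) = Add(30, 8332) = 8362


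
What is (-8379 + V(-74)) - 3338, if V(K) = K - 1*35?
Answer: -11826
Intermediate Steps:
V(K) = -35 + K (V(K) = K - 35 = -35 + K)
(-8379 + V(-74)) - 3338 = (-8379 + (-35 - 74)) - 3338 = (-8379 - 109) - 3338 = -8488 - 3338 = -11826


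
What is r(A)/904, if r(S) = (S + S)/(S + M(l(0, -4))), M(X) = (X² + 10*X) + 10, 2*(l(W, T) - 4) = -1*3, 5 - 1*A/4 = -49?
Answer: 72/38759 ≈ 0.0018576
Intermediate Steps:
A = 216 (A = 20 - 4*(-49) = 20 + 196 = 216)
l(W, T) = 5/2 (l(W, T) = 4 + (-1*3)/2 = 4 + (½)*(-3) = 4 - 3/2 = 5/2)
M(X) = 10 + X² + 10*X
r(S) = 2*S/(165/4 + S) (r(S) = (S + S)/(S + (10 + (5/2)² + 10*(5/2))) = (2*S)/(S + (10 + 25/4 + 25)) = (2*S)/(S + 165/4) = (2*S)/(165/4 + S) = 2*S/(165/4 + S))
r(A)/904 = (8*216/(165 + 4*216))/904 = (8*216/(165 + 864))*(1/904) = (8*216/1029)*(1/904) = (8*216*(1/1029))*(1/904) = (576/343)*(1/904) = 72/38759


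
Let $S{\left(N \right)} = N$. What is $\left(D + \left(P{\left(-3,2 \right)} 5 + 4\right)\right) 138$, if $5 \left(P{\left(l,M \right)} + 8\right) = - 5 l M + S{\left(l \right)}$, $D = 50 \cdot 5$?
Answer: $33258$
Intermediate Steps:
$D = 250$
$P{\left(l,M \right)} = -8 + \frac{l}{5} - M l$ ($P{\left(l,M \right)} = -8 + \frac{- 5 l M + l}{5} = -8 + \frac{- 5 M l + l}{5} = -8 + \frac{l - 5 M l}{5} = -8 - \left(- \frac{l}{5} + M l\right) = -8 + \frac{l}{5} - M l$)
$\left(D + \left(P{\left(-3,2 \right)} 5 + 4\right)\right) 138 = \left(250 + \left(\left(-8 + \frac{1}{5} \left(-3\right) - 2 \left(-3\right)\right) 5 + 4\right)\right) 138 = \left(250 + \left(\left(-8 - \frac{3}{5} + 6\right) 5 + 4\right)\right) 138 = \left(250 + \left(\left(- \frac{13}{5}\right) 5 + 4\right)\right) 138 = \left(250 + \left(-13 + 4\right)\right) 138 = \left(250 - 9\right) 138 = 241 \cdot 138 = 33258$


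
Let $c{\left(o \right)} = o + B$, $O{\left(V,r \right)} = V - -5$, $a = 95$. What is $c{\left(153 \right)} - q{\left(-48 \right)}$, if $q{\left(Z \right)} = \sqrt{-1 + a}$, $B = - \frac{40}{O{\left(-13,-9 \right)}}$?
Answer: $158 - \sqrt{94} \approx 148.3$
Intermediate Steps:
$O{\left(V,r \right)} = 5 + V$ ($O{\left(V,r \right)} = V + 5 = 5 + V$)
$B = 5$ ($B = - \frac{40}{5 - 13} = - \frac{40}{-8} = \left(-40\right) \left(- \frac{1}{8}\right) = 5$)
$c{\left(o \right)} = 5 + o$ ($c{\left(o \right)} = o + 5 = 5 + o$)
$q{\left(Z \right)} = \sqrt{94}$ ($q{\left(Z \right)} = \sqrt{-1 + 95} = \sqrt{94}$)
$c{\left(153 \right)} - q{\left(-48 \right)} = \left(5 + 153\right) - \sqrt{94} = 158 - \sqrt{94}$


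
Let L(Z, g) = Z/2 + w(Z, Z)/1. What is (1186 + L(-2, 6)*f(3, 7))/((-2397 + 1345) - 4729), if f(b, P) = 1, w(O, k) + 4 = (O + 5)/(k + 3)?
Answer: -1184/5781 ≈ -0.20481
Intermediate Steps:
w(O, k) = -4 + (5 + O)/(3 + k) (w(O, k) = -4 + (O + 5)/(k + 3) = -4 + (5 + O)/(3 + k))
L(Z, g) = Z/2 + (-7 - 3*Z)/(3 + Z) (L(Z, g) = Z/2 + ((-7 + Z - 4*Z)/(3 + Z))/1 = Z*(1/2) + ((-7 - 3*Z)/(3 + Z))*1 = Z/2 + (-7 - 3*Z)/(3 + Z))
(1186 + L(-2, 6)*f(3, 7))/((-2397 + 1345) - 4729) = (1186 + ((-14 + (-2)**2 - 3*(-2))/(2*(3 - 2)))*1)/((-2397 + 1345) - 4729) = (1186 + ((1/2)*(-14 + 4 + 6)/1)*1)/(-1052 - 4729) = (1186 + ((1/2)*1*(-4))*1)/(-5781) = (1186 - 2*1)*(-1/5781) = (1186 - 2)*(-1/5781) = 1184*(-1/5781) = -1184/5781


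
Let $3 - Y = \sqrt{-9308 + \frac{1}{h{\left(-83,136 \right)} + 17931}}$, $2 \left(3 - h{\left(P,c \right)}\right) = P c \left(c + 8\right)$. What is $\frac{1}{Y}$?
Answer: $\frac{2492010}{7739352389} + \frac{i \sqrt{6422637735130530}}{7739352389} \approx 0.00032199 + 0.010355 i$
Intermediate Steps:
$h{\left(P,c \right)} = 3 - \frac{P c \left(8 + c\right)}{2}$ ($h{\left(P,c \right)} = 3 - \frac{P c \left(c + 8\right)}{2} = 3 - \frac{P c \left(8 + c\right)}{2}$)
$Y = 3 - \frac{i \sqrt{6422637735130530}}{830670}$ ($Y = 3 - \sqrt{-9308 + \frac{1}{\left(3 - \left(-332\right) 136 - - \frac{83 \cdot 136^{2}}{2}\right) + 17931}} = 3 - \sqrt{-9308 + \frac{1}{\left(3 + 45152 - \left(- \frac{83}{2}\right) 18496\right) + 17931}} = 3 - \sqrt{-9308 + \frac{1}{\left(3 + 45152 + 767584\right) + 17931}} = 3 - \sqrt{-9308 + \frac{1}{812739 + 17931}} = 3 - \sqrt{-9308 + \frac{1}{830670}} = 3 - \sqrt{- \frac{7731876359}{830670}} = 3 - \frac{i \sqrt{6422637735130530}}{830670} \approx 3.0 - 96.478 i$)
$\frac{1}{Y} = \frac{1}{3 - \frac{i \sqrt{6422637735130530}}{830670}}$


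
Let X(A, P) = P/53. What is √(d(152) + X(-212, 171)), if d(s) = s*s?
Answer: √64908199/53 ≈ 152.01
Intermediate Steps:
d(s) = s²
X(A, P) = P/53 (X(A, P) = P*(1/53) = P/53)
√(d(152) + X(-212, 171)) = √(152² + (1/53)*171) = √(23104 + 171/53) = √(1224683/53) = √64908199/53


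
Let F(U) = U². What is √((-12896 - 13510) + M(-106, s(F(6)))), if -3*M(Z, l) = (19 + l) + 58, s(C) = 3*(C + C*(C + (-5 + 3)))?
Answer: 5*I*√9969/3 ≈ 166.41*I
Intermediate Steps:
s(C) = 3*C + 3*C*(-2 + C) (s(C) = 3*(C + C*(C - 2)) = 3*(C + C*(-2 + C)) = 3*C + 3*C*(-2 + C))
M(Z, l) = -77/3 - l/3 (M(Z, l) = -((19 + l) + 58)/3 = -(77 + l)/3 = -77/3 - l/3)
√((-12896 - 13510) + M(-106, s(F(6)))) = √((-12896 - 13510) + (-77/3 - 6²*(-1 + 6²))) = √(-26406 + (-77/3 - 36*(-1 + 36))) = √(-26406 + (-77/3 - 36*35)) = √(-26406 + (-77/3 - ⅓*3780)) = √(-26406 + (-77/3 - 1260)) = √(-26406 - 3857/3) = √(-83075/3) = 5*I*√9969/3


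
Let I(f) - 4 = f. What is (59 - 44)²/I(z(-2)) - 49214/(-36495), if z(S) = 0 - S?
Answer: 2835553/72990 ≈ 38.849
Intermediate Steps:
z(S) = -S
I(f) = 4 + f
(59 - 44)²/I(z(-2)) - 49214/(-36495) = (59 - 44)²/(4 - 1*(-2)) - 49214/(-36495) = 15²/(4 + 2) - 49214*(-1/36495) = 225/6 + 49214/36495 = 225*(⅙) + 49214/36495 = 75/2 + 49214/36495 = 2835553/72990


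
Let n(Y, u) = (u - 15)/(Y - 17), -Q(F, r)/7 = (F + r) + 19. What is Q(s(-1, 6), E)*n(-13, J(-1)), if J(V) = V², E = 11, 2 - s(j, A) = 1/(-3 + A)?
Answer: -931/9 ≈ -103.44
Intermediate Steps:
s(j, A) = 2 - 1/(-3 + A)
Q(F, r) = -133 - 7*F - 7*r (Q(F, r) = -7*((F + r) + 19) = -7*(19 + F + r) = -133 - 7*F - 7*r)
n(Y, u) = (-15 + u)/(-17 + Y)
Q(s(-1, 6), E)*n(-13, J(-1)) = (-133 - 7*(-7 + 2*6)/(-3 + 6) - 7*11)*((-15 + (-1)²)/(-17 - 13)) = (-133 - 7*(-7 + 12)/3 - 77)*((-15 + 1)/(-30)) = (-133 - 7*5/3 - 77)*(-1/30*(-14)) = (-133 - 7*5/3 - 77)*(7/15) = (-133 - 35/3 - 77)*(7/15) = -665/3*7/15 = -931/9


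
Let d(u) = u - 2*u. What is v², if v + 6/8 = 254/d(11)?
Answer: 1100401/1936 ≈ 568.39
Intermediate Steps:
d(u) = -u
v = -1049/44 (v = -¾ + 254/((-1*11)) = -¾ + 254/(-11) = -¾ + 254*(-1/11) = -¾ - 254/11 = -1049/44 ≈ -23.841)
v² = (-1049/44)² = 1100401/1936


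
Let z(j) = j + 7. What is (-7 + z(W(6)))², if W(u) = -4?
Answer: 16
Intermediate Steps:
z(j) = 7 + j
(-7 + z(W(6)))² = (-7 + (7 - 4))² = (-7 + 3)² = (-4)² = 16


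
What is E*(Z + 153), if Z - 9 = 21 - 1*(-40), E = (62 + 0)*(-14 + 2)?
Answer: -165912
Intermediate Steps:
E = -744 (E = 62*(-12) = -744)
Z = 70 (Z = 9 + (21 - 1*(-40)) = 9 + (21 + 40) = 9 + 61 = 70)
E*(Z + 153) = -744*(70 + 153) = -744*223 = -165912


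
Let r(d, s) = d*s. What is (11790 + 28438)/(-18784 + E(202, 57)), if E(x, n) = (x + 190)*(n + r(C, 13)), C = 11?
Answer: 10057/14904 ≈ 0.67479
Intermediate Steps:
E(x, n) = (143 + n)*(190 + x) (E(x, n) = (x + 190)*(n + 11*13) = (190 + x)*(n + 143) = (190 + x)*(143 + n) = (143 + n)*(190 + x))
(11790 + 28438)/(-18784 + E(202, 57)) = (11790 + 28438)/(-18784 + (27170 + 143*202 + 190*57 + 57*202)) = 40228/(-18784 + (27170 + 28886 + 10830 + 11514)) = 40228/(-18784 + 78400) = 40228/59616 = 40228*(1/59616) = 10057/14904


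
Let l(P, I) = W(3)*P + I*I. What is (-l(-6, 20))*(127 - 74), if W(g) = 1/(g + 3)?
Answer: -21147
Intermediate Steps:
W(g) = 1/(3 + g)
l(P, I) = I² + P/6 (l(P, I) = P/(3 + 3) + I*I = P/6 + I² = I² + P/6)
(-l(-6, 20))*(127 - 74) = (-(20² + (⅙)*(-6)))*(127 - 74) = -(400 - 1)*53 = -1*399*53 = -399*53 = -21147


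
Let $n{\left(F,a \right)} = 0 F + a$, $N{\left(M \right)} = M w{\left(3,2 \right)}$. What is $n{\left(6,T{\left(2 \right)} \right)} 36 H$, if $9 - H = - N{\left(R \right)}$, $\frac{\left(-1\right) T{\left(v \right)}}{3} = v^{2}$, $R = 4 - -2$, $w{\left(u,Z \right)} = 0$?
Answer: $-3888$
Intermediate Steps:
$R = 6$ ($R = 4 + 2 = 6$)
$N{\left(M \right)} = 0$ ($N{\left(M \right)} = M 0 = 0$)
$T{\left(v \right)} = - 3 v^{2}$
$H = 9$ ($H = 9 - \left(-1\right) 0 = 9 - 0 = 9 + 0 = 9$)
$n{\left(F,a \right)} = a$ ($n{\left(F,a \right)} = 0 + a = a$)
$n{\left(6,T{\left(2 \right)} \right)} 36 H = - 3 \cdot 2^{2} \cdot 36 \cdot 9 = \left(-3\right) 4 \cdot 36 \cdot 9 = \left(-12\right) 36 \cdot 9 = \left(-432\right) 9 = -3888$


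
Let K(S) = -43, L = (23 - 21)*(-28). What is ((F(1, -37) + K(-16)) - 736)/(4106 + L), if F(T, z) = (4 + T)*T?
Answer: -43/225 ≈ -0.19111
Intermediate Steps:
F(T, z) = T*(4 + T)
L = -56 (L = 2*(-28) = -56)
((F(1, -37) + K(-16)) - 736)/(4106 + L) = ((1*(4 + 1) - 43) - 736)/(4106 - 56) = ((1*5 - 43) - 736)/4050 = ((5 - 43) - 736)*(1/4050) = (-38 - 736)*(1/4050) = -774*1/4050 = -43/225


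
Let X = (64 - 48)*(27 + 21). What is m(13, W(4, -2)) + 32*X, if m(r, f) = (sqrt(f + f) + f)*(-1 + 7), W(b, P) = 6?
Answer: 24612 + 12*sqrt(3) ≈ 24633.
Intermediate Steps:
m(r, f) = 6*f + 6*sqrt(2)*sqrt(f) (m(r, f) = (sqrt(2*f) + f)*6 = (sqrt(2)*sqrt(f) + f)*6 = (f + sqrt(2)*sqrt(f))*6 = 6*f + 6*sqrt(2)*sqrt(f))
X = 768 (X = 16*48 = 768)
m(13, W(4, -2)) + 32*X = (6*6 + 6*sqrt(2)*sqrt(6)) + 32*768 = (36 + 12*sqrt(3)) + 24576 = 24612 + 12*sqrt(3)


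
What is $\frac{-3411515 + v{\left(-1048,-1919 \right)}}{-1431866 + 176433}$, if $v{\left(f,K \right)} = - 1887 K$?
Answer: $- \frac{209638}{1255433} \approx -0.16698$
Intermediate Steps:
$\frac{-3411515 + v{\left(-1048,-1919 \right)}}{-1431866 + 176433} = \frac{-3411515 - -3621153}{-1431866 + 176433} = \frac{-3411515 + 3621153}{-1255433} = 209638 \left(- \frac{1}{1255433}\right) = - \frac{209638}{1255433}$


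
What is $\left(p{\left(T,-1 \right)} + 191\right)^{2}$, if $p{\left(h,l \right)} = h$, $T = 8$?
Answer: $39601$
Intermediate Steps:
$\left(p{\left(T,-1 \right)} + 191\right)^{2} = \left(8 + 191\right)^{2} = 199^{2} = 39601$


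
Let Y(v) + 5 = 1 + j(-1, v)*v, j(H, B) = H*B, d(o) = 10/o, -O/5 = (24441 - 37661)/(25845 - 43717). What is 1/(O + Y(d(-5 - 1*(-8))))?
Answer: -40212/756373 ≈ -0.053164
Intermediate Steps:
O = -16525/4468 (O = -5*(24441 - 37661)/(25845 - 43717) = -(-66100)/(-17872) = -(-66100)*(-1)/17872 = -5*3305/4468 = -16525/4468 ≈ -3.6985)
j(H, B) = B*H
Y(v) = -4 - v² (Y(v) = -5 + (1 + (v*(-1))*v) = -5 + (1 + (-v)*v) = -5 + (1 - v²) = -4 - v²)
1/(O + Y(d(-5 - 1*(-8)))) = 1/(-16525/4468 + (-4 - (10/(-5 - 1*(-8)))²)) = 1/(-16525/4468 + (-4 - (10/(-5 + 8))²)) = 1/(-16525/4468 + (-4 - (10/3)²)) = 1/(-16525/4468 + (-4 - 1*100/9)) = 1/(-16525/4468 + (-4 - 100/9)) = 1/(-16525/4468 - 136/9) = 1/(-756373/40212) = -40212/756373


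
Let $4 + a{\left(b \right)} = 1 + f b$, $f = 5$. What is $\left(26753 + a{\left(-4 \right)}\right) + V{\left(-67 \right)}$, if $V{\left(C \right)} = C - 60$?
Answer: $26603$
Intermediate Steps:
$V{\left(C \right)} = -60 + C$
$a{\left(b \right)} = -3 + 5 b$ ($a{\left(b \right)} = -4 + \left(1 + 5 b\right) = -3 + 5 b$)
$\left(26753 + a{\left(-4 \right)}\right) + V{\left(-67 \right)} = \left(26753 + \left(-3 + 5 \left(-4\right)\right)\right) - 127 = \left(26753 - 23\right) - 127 = 26730 - 127 = 26603$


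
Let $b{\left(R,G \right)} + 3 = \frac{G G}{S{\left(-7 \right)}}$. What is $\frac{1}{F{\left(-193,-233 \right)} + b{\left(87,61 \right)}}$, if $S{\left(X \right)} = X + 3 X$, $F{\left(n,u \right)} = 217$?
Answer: $\frac{28}{2271} \approx 0.012329$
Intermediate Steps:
$S{\left(X \right)} = 4 X$
$b{\left(R,G \right)} = -3 - \frac{G^{2}}{28}$ ($b{\left(R,G \right)} = -3 + \frac{G G}{4 \left(-7\right)} = -3 + \frac{G^{2}}{-28} = -3 + G^{2} \left(- \frac{1}{28}\right) = -3 - \frac{G^{2}}{28}$)
$\frac{1}{F{\left(-193,-233 \right)} + b{\left(87,61 \right)}} = \frac{1}{217 - \left(3 + \frac{61^{2}}{28}\right)} = \frac{1}{217 - \frac{3805}{28}} = \frac{1}{\frac{2271}{28}} = \frac{28}{2271}$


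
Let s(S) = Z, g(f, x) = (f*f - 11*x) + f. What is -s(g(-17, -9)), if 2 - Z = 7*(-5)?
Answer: -37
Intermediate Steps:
g(f, x) = f + f**2 - 11*x (g(f, x) = (f**2 - 11*x) + f = f + f**2 - 11*x)
Z = 37 (Z = 2 - 7*(-5) = 2 - 1*(-35) = 2 + 35 = 37)
s(S) = 37
-s(g(-17, -9)) = -1*37 = -37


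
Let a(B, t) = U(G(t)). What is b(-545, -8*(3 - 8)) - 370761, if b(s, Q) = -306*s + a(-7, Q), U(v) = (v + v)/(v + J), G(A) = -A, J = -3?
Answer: -8771533/43 ≈ -2.0399e+5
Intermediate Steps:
U(v) = 2*v/(-3 + v) (U(v) = (v + v)/(v - 3) = (2*v)/(-3 + v) = 2*v/(-3 + v))
a(B, t) = -2*t/(-3 - t) (a(B, t) = 2*(-t)/(-3 - t) = -2*t/(-3 - t))
b(s, Q) = -306*s + 2*Q/(3 + Q)
b(-545, -8*(3 - 8)) - 370761 = 2*(-8*(3 - 8) - 153*(-545)*(3 - 8*(3 - 8)))/(3 - 8*(3 - 8)) - 370761 = 2*(-8*(-5) - 153*(-545)*(3 - 8*(-5)))/(3 - 8*(-5)) - 370761 = 2*(40 - 153*(-545)*(3 + 40))/(3 + 40) - 370761 = 2*(40 - 153*(-545)*43)/43 - 370761 = 2*(1/43)*(40 + 3585555) - 370761 = 2*(1/43)*3585595 - 370761 = 7171190/43 - 370761 = -8771533/43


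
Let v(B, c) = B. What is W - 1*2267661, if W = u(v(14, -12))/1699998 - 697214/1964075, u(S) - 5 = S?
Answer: -7571547951090030997/3338923571850 ≈ -2.2677e+6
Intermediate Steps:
u(S) = 5 + S
W = -1185225088147/3338923571850 (W = (5 + 14)/1699998 - 697214/1964075 = 19*(1/1699998) - 697214*1/1964075 = 19/1699998 - 697214/1964075 = -1185225088147/3338923571850 ≈ -0.35497)
W - 1*2267661 = -1185225088147/3338923571850 - 1*2267661 = -1185225088147/3338923571850 - 2267661 = -7571547951090030997/3338923571850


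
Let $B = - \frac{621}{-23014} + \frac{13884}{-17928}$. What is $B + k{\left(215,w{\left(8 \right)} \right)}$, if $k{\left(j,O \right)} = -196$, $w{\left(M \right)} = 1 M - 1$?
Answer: $- \frac{1691187740}{8595729} \approx -196.75$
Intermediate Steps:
$w{\left(M \right)} = -1 + M$ ($w{\left(M \right)} = M - 1 = -1 + M$)
$B = - \frac{6424856}{8595729}$ ($B = \left(-621\right) \left(- \frac{1}{23014}\right) + 13884 \left(- \frac{1}{17928}\right) = \frac{621}{23014} - \frac{1157}{1494} = - \frac{6424856}{8595729} \approx -0.74745$)
$B + k{\left(215,w{\left(8 \right)} \right)} = - \frac{6424856}{8595729} - 196 = - \frac{1691187740}{8595729}$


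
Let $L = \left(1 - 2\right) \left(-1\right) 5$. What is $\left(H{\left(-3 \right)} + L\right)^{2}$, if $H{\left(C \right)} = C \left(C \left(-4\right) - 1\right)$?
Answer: $784$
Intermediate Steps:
$L = 5$ ($L = \left(1 - 2\right) \left(-1\right) 5 = \left(-1\right) \left(-1\right) 5 = 1 \cdot 5 = 5$)
$H{\left(C \right)} = C \left(-1 - 4 C\right)$ ($H{\left(C \right)} = C \left(- 4 C - 1\right) = C \left(-1 - 4 C\right)$)
$\left(H{\left(-3 \right)} + L\right)^{2} = \left(\left(-1\right) \left(-3\right) \left(1 + 4 \left(-3\right)\right) + 5\right)^{2} = \left(\left(-1\right) \left(-3\right) \left(1 - 12\right) + 5\right)^{2} = \left(\left(-1\right) \left(-3\right) \left(-11\right) + 5\right)^{2} = \left(-33 + 5\right)^{2} = \left(-28\right)^{2} = 784$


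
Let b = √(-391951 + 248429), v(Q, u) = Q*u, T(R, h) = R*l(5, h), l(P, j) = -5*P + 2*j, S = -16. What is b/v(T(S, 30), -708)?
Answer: I*√143522/396480 ≈ 0.00095552*I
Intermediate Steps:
T(R, h) = R*(-25 + 2*h) (T(R, h) = R*(-5*5 + 2*h) = R*(-25 + 2*h))
b = I*√143522 (b = √(-143522) = I*√143522 ≈ 378.84*I)
b/v(T(S, 30), -708) = (I*√143522)/((-16*(-25 + 2*30)*(-708))) = (I*√143522)/((-16*(-25 + 60)*(-708))) = (I*√143522)/((-16*35*(-708))) = (I*√143522)/((-560*(-708))) = (I*√143522)/396480 = (I*√143522)*(1/396480) = I*√143522/396480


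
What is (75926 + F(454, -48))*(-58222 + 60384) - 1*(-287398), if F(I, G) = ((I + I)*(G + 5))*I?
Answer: -38159120702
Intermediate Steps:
F(I, G) = 2*I**2*(5 + G) (F(I, G) = ((2*I)*(5 + G))*I = (2*I*(5 + G))*I = 2*I**2*(5 + G))
(75926 + F(454, -48))*(-58222 + 60384) - 1*(-287398) = (75926 + 2*454**2*(5 - 48))*(-58222 + 60384) - 1*(-287398) = (75926 + 2*206116*(-43))*2162 + 287398 = (75926 - 17725976)*2162 + 287398 = -17650050*2162 + 287398 = -38159408100 + 287398 = -38159120702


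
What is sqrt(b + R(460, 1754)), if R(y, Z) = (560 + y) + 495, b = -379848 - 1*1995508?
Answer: I*sqrt(2373841) ≈ 1540.7*I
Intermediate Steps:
b = -2375356 (b = -379848 - 1995508 = -2375356)
R(y, Z) = 1055 + y
sqrt(b + R(460, 1754)) = sqrt(-2375356 + (1055 + 460)) = sqrt(-2375356 + 1515) = sqrt(-2373841) = I*sqrt(2373841)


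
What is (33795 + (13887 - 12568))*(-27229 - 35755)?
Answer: -2211620176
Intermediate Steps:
(33795 + (13887 - 12568))*(-27229 - 35755) = (33795 + 1319)*(-62984) = 35114*(-62984) = -2211620176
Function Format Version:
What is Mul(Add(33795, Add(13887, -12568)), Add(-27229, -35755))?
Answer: -2211620176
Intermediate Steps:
Mul(Add(33795, Add(13887, -12568)), Add(-27229, -35755)) = Mul(Add(33795, 1319), -62984) = Mul(35114, -62984) = -2211620176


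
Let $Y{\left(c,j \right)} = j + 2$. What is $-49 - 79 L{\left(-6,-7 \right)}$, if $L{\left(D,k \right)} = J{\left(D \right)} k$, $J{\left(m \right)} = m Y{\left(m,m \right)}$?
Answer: $13223$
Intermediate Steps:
$Y{\left(c,j \right)} = 2 + j$
$J{\left(m \right)} = m \left(2 + m\right)$
$L{\left(D,k \right)} = D k \left(2 + D\right)$ ($L{\left(D,k \right)} = D \left(2 + D\right) k = D k \left(2 + D\right)$)
$-49 - 79 L{\left(-6,-7 \right)} = -49 - 79 \left(\left(-6\right) \left(-7\right) \left(2 - 6\right)\right) = -49 - 79 \left(\left(-6\right) \left(-7\right) \left(-4\right)\right) = -49 - -13272 = -49 + 13272 = 13223$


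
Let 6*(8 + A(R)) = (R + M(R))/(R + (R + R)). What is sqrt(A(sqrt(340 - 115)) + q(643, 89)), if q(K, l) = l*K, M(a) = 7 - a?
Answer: sqrt(463474110)/90 ≈ 239.21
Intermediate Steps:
q(K, l) = K*l
A(R) = -8 + 7/(18*R) (A(R) = -8 + ((R + (7 - R))/(R + (R + R)))/6 = -8 + (7/(R + 2*R))/6 = -8 + (7/((3*R)))/6 = -8 + (7*(1/(3*R)))/6 = -8 + (7/(3*R))/6 = -8 + 7/(18*R))
sqrt(A(sqrt(340 - 115)) + q(643, 89)) = sqrt((-8 + 7/(18*(sqrt(340 - 115)))) + 643*89) = sqrt((-8 + 7/(18*(sqrt(225)))) + 57227) = sqrt((-8 + (7/18)/15) + 57227) = sqrt((-8 + (7/18)*(1/15)) + 57227) = sqrt((-8 + 7/270) + 57227) = sqrt(-2153/270 + 57227) = sqrt(15449137/270) = sqrt(463474110)/90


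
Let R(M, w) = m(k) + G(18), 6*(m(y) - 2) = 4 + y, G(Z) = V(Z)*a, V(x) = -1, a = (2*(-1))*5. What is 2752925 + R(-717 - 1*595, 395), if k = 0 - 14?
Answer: 8258806/3 ≈ 2.7529e+6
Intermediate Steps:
a = -10 (a = -2*5 = -10)
k = -14
G(Z) = 10 (G(Z) = -1*(-10) = 10)
m(y) = 8/3 + y/6 (m(y) = 2 + (4 + y)/6 = 2 + (2/3 + y/6) = 8/3 + y/6)
R(M, w) = 31/3 (R(M, w) = (8/3 + (1/6)*(-14)) + 10 = (8/3 - 7/3) + 10 = 1/3 + 10 = 31/3)
2752925 + R(-717 - 1*595, 395) = 2752925 + 31/3 = 8258806/3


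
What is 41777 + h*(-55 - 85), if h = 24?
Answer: 38417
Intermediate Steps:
41777 + h*(-55 - 85) = 41777 + 24*(-55 - 85) = 41777 + 24*(-140) = 41777 - 3360 = 38417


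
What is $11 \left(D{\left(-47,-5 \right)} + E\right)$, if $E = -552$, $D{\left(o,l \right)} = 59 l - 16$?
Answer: $-9493$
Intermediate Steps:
$D{\left(o,l \right)} = -16 + 59 l$
$11 \left(D{\left(-47,-5 \right)} + E\right) = 11 \left(\left(-16 + 59 \left(-5\right)\right) - 552\right) = 11 \left(\left(-16 - 295\right) - 552\right) = 11 \left(-311 - 552\right) = 11 \left(-863\right) = -9493$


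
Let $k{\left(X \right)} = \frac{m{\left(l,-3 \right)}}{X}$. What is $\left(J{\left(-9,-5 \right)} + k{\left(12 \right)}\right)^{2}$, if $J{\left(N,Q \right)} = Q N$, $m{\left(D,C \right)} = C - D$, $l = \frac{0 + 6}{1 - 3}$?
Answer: $2025$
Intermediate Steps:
$l = -3$ ($l = \frac{6}{-2} = 6 \left(- \frac{1}{2}\right) = -3$)
$J{\left(N,Q \right)} = N Q$
$k{\left(X \right)} = 0$ ($k{\left(X \right)} = \frac{-3 - -3}{X} = \frac{-3 + 3}{X} = \frac{0}{X} = 0$)
$\left(J{\left(-9,-5 \right)} + k{\left(12 \right)}\right)^{2} = \left(\left(-9\right) \left(-5\right) + 0\right)^{2} = \left(45 + 0\right)^{2} = 45^{2} = 2025$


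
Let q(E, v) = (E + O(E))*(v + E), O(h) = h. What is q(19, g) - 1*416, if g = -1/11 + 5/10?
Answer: 3537/11 ≈ 321.55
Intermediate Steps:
g = 9/22 (g = -1*1/11 + 5*(⅒) = -1/11 + ½ = 9/22 ≈ 0.40909)
q(E, v) = 2*E*(E + v) (q(E, v) = (E + E)*(v + E) = (2*E)*(E + v) = 2*E*(E + v))
q(19, g) - 1*416 = 2*19*(19 + 9/22) - 1*416 = 2*19*(427/22) - 416 = 8113/11 - 416 = 3537/11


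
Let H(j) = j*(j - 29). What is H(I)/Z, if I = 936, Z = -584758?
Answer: -424476/292379 ≈ -1.4518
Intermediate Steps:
H(j) = j*(-29 + j)
H(I)/Z = (936*(-29 + 936))/(-584758) = (936*907)*(-1/584758) = 848952*(-1/584758) = -424476/292379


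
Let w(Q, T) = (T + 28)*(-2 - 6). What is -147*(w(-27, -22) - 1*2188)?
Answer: 328692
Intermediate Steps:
w(Q, T) = -224 - 8*T (w(Q, T) = (28 + T)*(-8) = -224 - 8*T)
-147*(w(-27, -22) - 1*2188) = -147*((-224 - 8*(-22)) - 1*2188) = -147*((-224 + 176) - 2188) = -147*(-48 - 2188) = -147*(-2236) = 328692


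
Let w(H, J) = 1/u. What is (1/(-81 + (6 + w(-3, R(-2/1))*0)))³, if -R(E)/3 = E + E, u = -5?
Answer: -1/421875 ≈ -2.3704e-6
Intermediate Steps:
R(E) = -6*E (R(E) = -3*(E + E) = -6*E)
w(H, J) = -⅕ (w(H, J) = 1/(-5) = -⅕)
(1/(-81 + (6 + w(-3, R(-2/1))*0)))³ = (1/(-81 + (6 - ⅕*0)))³ = (1/(-81 + (6 + 0)))³ = (1/(-81 + 6))³ = (1/(-75))³ = (-1/75)³ = -1/421875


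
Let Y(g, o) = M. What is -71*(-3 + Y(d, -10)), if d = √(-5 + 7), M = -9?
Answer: 852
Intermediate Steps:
d = √2 ≈ 1.4142
Y(g, o) = -9
-71*(-3 + Y(d, -10)) = -71*(-3 - 9) = -71*(-12) = 852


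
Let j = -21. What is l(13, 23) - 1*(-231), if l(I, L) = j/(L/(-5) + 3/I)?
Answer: 66969/284 ≈ 235.81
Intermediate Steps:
l(I, L) = -21/(3/I - L/5) (l(I, L) = -21/(L/(-5) + 3/I) = -21/(L*(-⅕) + 3/I) = -21/(-L/5 + 3/I) = -21/(3/I - L/5))
l(13, 23) - 1*(-231) = 105*13/(-15 + 13*23) - 1*(-231) = 105*13/(-15 + 299) + 231 = 105*13/284 + 231 = 105*13*(1/284) + 231 = 1365/284 + 231 = 66969/284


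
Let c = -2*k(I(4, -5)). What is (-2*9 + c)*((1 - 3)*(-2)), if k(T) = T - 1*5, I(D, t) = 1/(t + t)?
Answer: -156/5 ≈ -31.200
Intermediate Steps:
I(D, t) = 1/(2*t)
k(T) = -5 + T (k(T) = T - 5 = -5 + T)
c = 51/5 (c = -2*(-5 + (½)/(-5)) = -2*(-5 + (½)*(-⅕)) = -2*(-5 - ⅒) = -2*(-51/10) = 51/5 ≈ 10.200)
(-2*9 + c)*((1 - 3)*(-2)) = (-2*9 + 51/5)*((1 - 3)*(-2)) = (-18 + 51/5)*(-2*(-2)) = -39/5*4 = -156/5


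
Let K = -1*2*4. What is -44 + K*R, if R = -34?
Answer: 228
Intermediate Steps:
K = -8 (K = -2*4 = -8)
-44 + K*R = -44 - 8*(-34) = -44 + 272 = 228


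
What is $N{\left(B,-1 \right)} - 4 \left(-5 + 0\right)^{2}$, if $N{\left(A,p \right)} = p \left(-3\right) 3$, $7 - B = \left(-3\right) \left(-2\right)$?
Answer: $-91$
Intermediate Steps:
$B = 1$ ($B = 7 - \left(-3\right) \left(-2\right) = 7 - 6 = 1$)
$N{\left(A,p \right)} = - 9 p$ ($N{\left(A,p \right)} = - 3 p 3 = - 9 p$)
$N{\left(B,-1 \right)} - 4 \left(-5 + 0\right)^{2} = \left(-9\right) \left(-1\right) - 4 \left(-5 + 0\right)^{2} = 9 - 4 \left(-5\right)^{2} = 9 - 100 = -91$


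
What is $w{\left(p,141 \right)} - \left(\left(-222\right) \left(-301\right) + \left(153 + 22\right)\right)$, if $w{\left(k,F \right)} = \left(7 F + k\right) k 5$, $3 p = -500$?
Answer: $- \frac{6755473}{9} \approx -7.5061 \cdot 10^{5}$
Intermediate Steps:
$p = - \frac{500}{3}$ ($p = \frac{1}{3} \left(-500\right) = - \frac{500}{3} \approx -166.67$)
$w{\left(k,F \right)} = 5 k \left(k + 7 F\right)$ ($w{\left(k,F \right)} = \left(k + 7 F\right) k 5 = k \left(k + 7 F\right) 5 = 5 k \left(k + 7 F\right)$)
$w{\left(p,141 \right)} - \left(\left(-222\right) \left(-301\right) + \left(153 + 22\right)\right) = 5 \left(- \frac{500}{3}\right) \left(- \frac{500}{3} + 7 \cdot 141\right) - \left(\left(-222\right) \left(-301\right) + \left(153 + 22\right)\right) = 5 \left(- \frac{500}{3}\right) \left(- \frac{500}{3} + 987\right) - \left(66822 + 175\right) = 5 \left(- \frac{500}{3}\right) \frac{2461}{3} - 66997 = - \frac{6152500}{9} - 66997 = - \frac{6755473}{9}$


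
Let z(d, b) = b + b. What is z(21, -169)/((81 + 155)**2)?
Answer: -169/27848 ≈ -0.0060687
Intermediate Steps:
z(d, b) = 2*b
z(21, -169)/((81 + 155)**2) = (2*(-169))/((81 + 155)**2) = -338/(236**2) = -338/55696 = -338*1/55696 = -169/27848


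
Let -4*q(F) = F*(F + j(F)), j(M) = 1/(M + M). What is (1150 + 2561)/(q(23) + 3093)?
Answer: 9896/7895 ≈ 1.2535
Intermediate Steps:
j(M) = 1/(2*M)
q(F) = -F*(F + 1/(2*F))/4
(1150 + 2561)/(q(23) + 3093) = (1150 + 2561)/((-1/8 - 1/4*23**2) + 3093) = 3711/((-1/8 - 1/4*529) + 3093) = 3711/((-1/8 - 529/4) + 3093) = 3711/(-1059/8 + 3093) = 3711/(23685/8) = 3711*(8/23685) = 9896/7895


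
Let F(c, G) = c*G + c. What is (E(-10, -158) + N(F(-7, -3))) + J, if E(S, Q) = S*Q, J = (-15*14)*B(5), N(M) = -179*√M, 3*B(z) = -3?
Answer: 1790 - 179*√14 ≈ 1120.2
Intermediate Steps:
F(c, G) = c + G*c (F(c, G) = G*c + c = c + G*c)
B(z) = -1 (B(z) = (⅓)*(-3) = -1)
J = 210 (J = -15*14*(-1) = -210*(-1) = 210)
E(S, Q) = Q*S
(E(-10, -158) + N(F(-7, -3))) + J = (-158*(-10) - 179*√14) + 210 = (1580 - 179*√14) + 210 = 1790 - 179*√14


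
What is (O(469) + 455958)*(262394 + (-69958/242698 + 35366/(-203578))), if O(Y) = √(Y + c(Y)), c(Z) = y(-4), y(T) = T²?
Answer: 1477797831795476489688/12351993361 + 3241083239674436*√485/12351993361 ≈ 1.1965e+11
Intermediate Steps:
c(Z) = 16 (c(Z) = (-4)² = 16)
O(Y) = √(16 + Y) (O(Y) = √(Y + 16) = √(16 + Y))
(O(469) + 455958)*(262394 + (-69958/242698 + 35366/(-203578))) = (√(16 + 469) + 455958)*(262394 + (-69958/242698 + 35366/(-203578))) = (√485 + 455958)*(262394 + (-69958*1/242698 + 35366*(-1/203578))) = (455958 + √485)*(262394 + (-34979/121349 - 17683/101789)) = (455958 + √485)*(262394 - 5706291798/12351993361) = (455958 + √485)*(3241083239674436/12351993361) = 1477797831795476489688/12351993361 + 3241083239674436*√485/12351993361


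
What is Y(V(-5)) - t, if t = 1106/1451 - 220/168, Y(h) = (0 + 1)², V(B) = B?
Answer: 94295/60942 ≈ 1.5473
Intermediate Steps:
Y(h) = 1 (Y(h) = 1² = 1)
t = -33353/60942 (t = 1106*(1/1451) - 220*1/168 = 1106/1451 - 55/42 = -33353/60942 ≈ -0.54729)
Y(V(-5)) - t = 1 - 1*(-33353/60942) = 1 + 33353/60942 = 94295/60942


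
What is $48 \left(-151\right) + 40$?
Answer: $-7208$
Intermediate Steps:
$48 \left(-151\right) + 40 = -7248 + 40 = -7208$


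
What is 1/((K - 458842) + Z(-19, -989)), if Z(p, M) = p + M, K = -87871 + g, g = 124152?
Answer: -1/423569 ≈ -2.3609e-6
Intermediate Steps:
K = 36281 (K = -87871 + 124152 = 36281)
Z(p, M) = M + p
1/((K - 458842) + Z(-19, -989)) = 1/((36281 - 458842) + (-989 - 19)) = 1/(-422561 - 1008) = 1/(-423569) = -1/423569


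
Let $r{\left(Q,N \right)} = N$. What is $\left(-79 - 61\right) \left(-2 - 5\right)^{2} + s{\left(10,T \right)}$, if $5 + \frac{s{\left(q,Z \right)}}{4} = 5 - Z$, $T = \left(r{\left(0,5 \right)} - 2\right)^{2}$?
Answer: $-6896$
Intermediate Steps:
$T = 9$ ($T = \left(5 - 2\right)^{2} = 3^{2} = 9$)
$s{\left(q,Z \right)} = - 4 Z$ ($s{\left(q,Z \right)} = -20 + 4 \left(5 - Z\right) = -20 - \left(-20 + 4 Z\right) = - 4 Z$)
$\left(-79 - 61\right) \left(-2 - 5\right)^{2} + s{\left(10,T \right)} = \left(-79 - 61\right) \left(-2 - 5\right)^{2} - 36 = \left(-79 - 61\right) \left(-7\right)^{2} - 36 = \left(-140\right) 49 - 36 = -6860 - 36 = -6896$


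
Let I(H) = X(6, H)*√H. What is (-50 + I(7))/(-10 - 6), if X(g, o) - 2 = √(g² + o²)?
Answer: 25/8 - √7/8 - √595/16 ≈ 1.2697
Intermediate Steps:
X(g, o) = 2 + √(g² + o²)
I(H) = √H*(2 + √(36 + H²)) (I(H) = (2 + √(6² + H²))*√H = (2 + √(36 + H²))*√H = √H*(2 + √(36 + H²)))
(-50 + I(7))/(-10 - 6) = (-50 + √7*(2 + √(36 + 7²)))/(-10 - 6) = (-50 + √7*(2 + √(36 + 49)))/(-16) = -(-50 + √7*(2 + √85))/16 = 25/8 - √7*(2 + √85)/16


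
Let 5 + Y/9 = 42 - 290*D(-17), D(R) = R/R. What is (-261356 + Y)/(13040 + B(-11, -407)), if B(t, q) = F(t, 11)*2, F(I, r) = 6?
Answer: -263633/13052 ≈ -20.199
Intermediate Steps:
D(R) = 1
Y = -2277 (Y = -45 + 9*(42 - 290*1) = -45 + 9*(42 - 290) = -45 + 9*(-248) = -45 - 2232 = -2277)
B(t, q) = 12 (B(t, q) = 6*2 = 12)
(-261356 + Y)/(13040 + B(-11, -407)) = (-261356 - 2277)/(13040 + 12) = -263633/13052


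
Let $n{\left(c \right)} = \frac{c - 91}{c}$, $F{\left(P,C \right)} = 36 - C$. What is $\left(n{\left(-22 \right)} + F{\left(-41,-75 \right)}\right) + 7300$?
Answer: $\frac{163155}{22} \approx 7416.1$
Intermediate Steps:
$n{\left(c \right)} = \frac{-91 + c}{c}$ ($n{\left(c \right)} = \frac{c - 91}{c} = \frac{-91 + c}{c}$)
$\left(n{\left(-22 \right)} + F{\left(-41,-75 \right)}\right) + 7300 = \left(\frac{-91 - 22}{-22} + \left(36 - -75\right)\right) + 7300 = \left(\left(- \frac{1}{22}\right) \left(-113\right) + \left(36 + 75\right)\right) + 7300 = \left(\frac{113}{22} + 111\right) + 7300 = \frac{2555}{22} + 7300 = \frac{163155}{22}$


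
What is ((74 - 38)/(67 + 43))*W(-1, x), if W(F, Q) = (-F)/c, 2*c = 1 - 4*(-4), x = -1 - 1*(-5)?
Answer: 36/935 ≈ 0.038503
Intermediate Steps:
x = 4 (x = -1 + 5 = 4)
c = 17/2 (c = (1 - 4*(-4))/2 = (1 + 16)/2 = (1/2)*17 = 17/2 ≈ 8.5000)
W(F, Q) = -2*F/17 (W(F, Q) = (-F)/(17/2) = -F*(2/17) = -2*F/17)
((74 - 38)/(67 + 43))*W(-1, x) = ((74 - 38)/(67 + 43))*(-2/17*(-1)) = (36/110)*(2/17) = (36*(1/110))*(2/17) = (18/55)*(2/17) = 36/935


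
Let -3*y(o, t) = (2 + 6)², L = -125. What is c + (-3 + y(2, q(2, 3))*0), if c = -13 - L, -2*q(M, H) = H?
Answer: 109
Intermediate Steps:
q(M, H) = -H/2
y(o, t) = -64/3 (y(o, t) = -(2 + 6)²/3 = -⅓*8² = -⅓*64 = -64/3)
c = 112 (c = -13 - 1*(-125) = -13 + 125 = 112)
c + (-3 + y(2, q(2, 3))*0) = 112 + (-3 - 64/3*0) = 112 + (-3 + 0) = 112 - 3 = 109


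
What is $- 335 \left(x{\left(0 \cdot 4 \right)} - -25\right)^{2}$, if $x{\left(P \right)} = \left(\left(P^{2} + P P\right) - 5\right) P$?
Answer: $-209375$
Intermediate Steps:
$x{\left(P \right)} = P \left(-5 + 2 P^{2}\right)$ ($x{\left(P \right)} = \left(\left(P^{2} + P^{2}\right) - 5\right) P = \left(2 P^{2} - 5\right) P = \left(-5 + 2 P^{2}\right) P = P \left(-5 + 2 P^{2}\right)$)
$- 335 \left(x{\left(0 \cdot 4 \right)} - -25\right)^{2} = - 335 \left(0 \cdot 4 \left(-5 + 2 \left(0 \cdot 4\right)^{2}\right) - -25\right)^{2} = - 335 \left(0 \left(-5 + 2 \cdot 0^{2}\right) + 25\right)^{2} = - 335 \left(0 \left(-5 + 2 \cdot 0\right) + 25\right)^{2} = - 335 \left(0 \left(-5 + 0\right) + 25\right)^{2} = - 335 \left(0 \left(-5\right) + 25\right)^{2} = - 335 \left(0 + 25\right)^{2} = - 335 \cdot 25^{2} = \left(-335\right) 625 = -209375$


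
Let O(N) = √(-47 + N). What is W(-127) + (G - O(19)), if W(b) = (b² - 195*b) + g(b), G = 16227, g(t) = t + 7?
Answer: 57001 - 2*I*√7 ≈ 57001.0 - 5.2915*I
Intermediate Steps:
g(t) = 7 + t
W(b) = 7 + b² - 194*b (W(b) = (b² - 195*b) + (7 + b) = 7 + b² - 194*b)
W(-127) + (G - O(19)) = (7 + (-127)² - 194*(-127)) + (16227 - √(-47 + 19)) = (7 + 16129 + 24638) + (16227 - √(-28)) = 40774 + (16227 - 2*I*√7) = 57001 - 2*I*√7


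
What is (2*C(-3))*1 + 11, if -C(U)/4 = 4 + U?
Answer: 3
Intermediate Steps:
C(U) = -16 - 4*U (C(U) = -4*(4 + U) = -16 - 4*U)
(2*C(-3))*1 + 11 = (2*(-16 - 4*(-3)))*1 + 11 = (2*(-16 + 12))*1 + 11 = (2*(-4))*1 + 11 = -8*1 + 11 = -8 + 11 = 3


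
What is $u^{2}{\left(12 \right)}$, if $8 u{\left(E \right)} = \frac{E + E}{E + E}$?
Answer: $\frac{1}{64} \approx 0.015625$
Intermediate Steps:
$u{\left(E \right)} = \frac{1}{8}$ ($u{\left(E \right)} = \frac{\left(E + E\right) \frac{1}{E + E}}{8} = \frac{2 E \frac{1}{2 E}}{8} = \frac{1}{8} \cdot 1 = \frac{1}{8}$)
$u^{2}{\left(12 \right)} = \left(\frac{1}{8}\right)^{2} = \frac{1}{64}$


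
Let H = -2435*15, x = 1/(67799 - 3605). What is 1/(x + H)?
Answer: -64194/2344685849 ≈ -2.7378e-5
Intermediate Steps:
x = 1/64194 ≈ 1.5578e-5
H = -36525
1/(x + H) = 1/(1/64194 - 36525) = 1/(-2344685849/64194) = -64194/2344685849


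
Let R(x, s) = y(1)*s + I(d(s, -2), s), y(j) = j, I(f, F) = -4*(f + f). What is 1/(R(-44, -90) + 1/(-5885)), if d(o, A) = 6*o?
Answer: 5885/24893549 ≈ 0.00023641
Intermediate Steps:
I(f, F) = -8*f
R(x, s) = -47*s (R(x, s) = 1*s - 48*s = s - 48*s = -47*s)
1/(R(-44, -90) + 1/(-5885)) = 1/(-47*(-90) + 1/(-5885)) = 1/(4230 - 1/5885) = 1/(24893549/5885) = 5885/24893549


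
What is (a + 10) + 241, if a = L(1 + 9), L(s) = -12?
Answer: 239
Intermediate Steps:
a = -12
(a + 10) + 241 = (-12 + 10) + 241 = -2 + 241 = 239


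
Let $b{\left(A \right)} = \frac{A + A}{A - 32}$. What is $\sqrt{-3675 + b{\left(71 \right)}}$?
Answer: $\frac{i \sqrt{5584137}}{39} \approx 60.592 i$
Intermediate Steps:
$b{\left(A \right)} = \frac{2 A}{-32 + A}$
$\sqrt{-3675 + b{\left(71 \right)}} = \sqrt{-3675 + 2 \cdot 71 \frac{1}{-32 + 71}} = \sqrt{-3675 + 2 \cdot 71 \cdot \frac{1}{39}} = \sqrt{-3675 + \frac{142}{39}} = \sqrt{- \frac{143183}{39}} = \frac{i \sqrt{5584137}}{39}$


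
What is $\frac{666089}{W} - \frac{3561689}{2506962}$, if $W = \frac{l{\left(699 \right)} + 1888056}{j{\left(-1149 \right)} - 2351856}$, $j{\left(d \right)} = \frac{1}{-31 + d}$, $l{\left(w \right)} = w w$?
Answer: $- \frac{772364729076708782533}{1171777127920020} \approx -6.5914 \cdot 10^{5}$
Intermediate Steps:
$l{\left(w \right)} = w^{2}$
$W = - \frac{2804455260}{2775190081}$ ($W = \frac{699^{2} + 1888056}{\frac{1}{-31 - 1149} - 2351856} = \frac{488601 + 1888056}{\frac{1}{-1180} - 2351856} = \frac{2376657}{- \frac{1}{1180} - 2351856} = \frac{2376657}{- \frac{2775190081}{1180}} = 2376657 \left(- \frac{1180}{2775190081}\right) = - \frac{2804455260}{2775190081} \approx -1.0105$)
$\frac{666089}{W} - \frac{3561689}{2506962} = \frac{666089}{- \frac{2804455260}{2775190081}} - \frac{3561689}{2506962} = 666089 \left(- \frac{2775190081}{2804455260}\right) - \frac{3561689}{2506962} = - \frac{1848523585863209}{2804455260} - \frac{3561689}{2506962} = - \frac{772364729076708782533}{1171777127920020}$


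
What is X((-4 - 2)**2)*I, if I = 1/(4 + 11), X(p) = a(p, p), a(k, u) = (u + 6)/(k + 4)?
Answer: 7/100 ≈ 0.070000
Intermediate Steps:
a(k, u) = (6 + u)/(4 + k)
X(p) = (6 + p)/(4 + p)
I = 1/15 ≈ 0.066667
X((-4 - 2)**2)*I = ((6 + (-4 - 2)**2)/(4 + (-4 - 2)**2))*(1/15) = ((6 + (-6)**2)/(4 + (-6)**2))*(1/15) = ((6 + 36)/(4 + 36))*(1/15) = (42/40)*(1/15) = ((1/40)*42)*(1/15) = (21/20)*(1/15) = 7/100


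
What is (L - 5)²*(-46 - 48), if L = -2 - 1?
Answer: -6016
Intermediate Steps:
L = -3
(L - 5)²*(-46 - 48) = (-3 - 5)²*(-46 - 48) = (-8)²*(-94) = 64*(-94) = -6016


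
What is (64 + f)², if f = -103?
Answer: 1521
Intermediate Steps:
(64 + f)² = (64 - 103)² = (-39)² = 1521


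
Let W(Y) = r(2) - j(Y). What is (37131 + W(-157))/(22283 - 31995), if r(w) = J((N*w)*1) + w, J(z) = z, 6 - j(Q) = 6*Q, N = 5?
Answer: -36195/9712 ≈ -3.7268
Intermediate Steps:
j(Q) = 6 - 6*Q
r(w) = 6*w (r(w) = (5*w)*1 + w = 5*w + w = 6*w)
W(Y) = 6 + 6*Y (W(Y) = 6*2 - (6 - 6*Y) = 12 + (-6 + 6*Y) = 6 + 6*Y)
(37131 + W(-157))/(22283 - 31995) = (37131 + (6 + 6*(-157)))/(22283 - 31995) = (37131 + (6 - 942))/(-9712) = (37131 - 936)*(-1/9712) = 36195*(-1/9712) = -36195/9712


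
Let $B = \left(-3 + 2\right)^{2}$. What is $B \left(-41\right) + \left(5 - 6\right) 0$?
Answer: $-41$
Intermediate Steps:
$B = 1$ ($B = \left(-1\right)^{2} = 1$)
$B \left(-41\right) + \left(5 - 6\right) 0 = 1 \left(-41\right) + \left(5 - 6\right) 0 = -41 - 0 = -41 + 0 = -41$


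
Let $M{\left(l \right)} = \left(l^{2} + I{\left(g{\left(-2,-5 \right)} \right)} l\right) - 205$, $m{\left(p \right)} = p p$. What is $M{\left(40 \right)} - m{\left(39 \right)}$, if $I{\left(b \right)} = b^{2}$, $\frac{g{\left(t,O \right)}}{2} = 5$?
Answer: $3874$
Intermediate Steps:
$g{\left(t,O \right)} = 10$ ($g{\left(t,O \right)} = 2 \cdot 5 = 10$)
$m{\left(p \right)} = p^{2}$
$M{\left(l \right)} = -205 + l^{2} + 100 l$ ($M{\left(l \right)} = \left(l^{2} + 10^{2} l\right) - 205 = \left(l^{2} + 100 l\right) - 205 = -205 + l^{2} + 100 l$)
$M{\left(40 \right)} - m{\left(39 \right)} = \left(-205 + 40^{2} + 100 \cdot 40\right) - 39^{2} = \left(-205 + 1600 + 4000\right) - 1521 = 5395 - 1521 = 3874$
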